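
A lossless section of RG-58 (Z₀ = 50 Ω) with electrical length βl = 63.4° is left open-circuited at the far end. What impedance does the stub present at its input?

Z_in ≈ −j25 Ω

tan(βl) = 2
For an open-circuited stub, Z_in = −jZ_0·cot(βl) = −jZ_0/tan(βl)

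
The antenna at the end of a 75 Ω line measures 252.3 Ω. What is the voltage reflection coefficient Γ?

Γ = (Z_L − Z_0)/(Z_L + Z_0) = (252.3 − 75)/(252.3 + 75) = 177.3/327.3

Γ = 0.542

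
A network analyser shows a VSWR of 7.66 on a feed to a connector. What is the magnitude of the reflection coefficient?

|Γ| ≈ 0.769

|Γ| = (S − 1)/(S + 1) = (7.66 − 1)/(7.66 + 1) = 6.66/8.66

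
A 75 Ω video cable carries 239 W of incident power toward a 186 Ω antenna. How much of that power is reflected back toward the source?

P_reflected ≈ 43.2 W

Γ = (186 − 75)/(186 + 75) = 0.425
|Γ|² = 0.181
P_refl = |Γ|²·P_inc = 43.2 W, P_del = (1 − |Γ|²)·P_inc = 196 W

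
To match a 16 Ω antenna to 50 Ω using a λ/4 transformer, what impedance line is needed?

Z_qwt = √(Z_0·R_L) = √(50 × 16) = √800

Z_qwt ≈ 28.3 Ω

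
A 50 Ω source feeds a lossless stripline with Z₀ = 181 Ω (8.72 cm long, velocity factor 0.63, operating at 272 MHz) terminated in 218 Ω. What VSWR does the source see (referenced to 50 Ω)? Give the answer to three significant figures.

VSWR ≈ 3.69

λ = v/f = 0.63·c / 272 MHz = 0.695 m
βl = 2π·l/λ = 2π × 0.125 = 45.2°
tan(βl) = 1.01
Z_in = Z_0·(Z_L + jZ_0·tanβl)/(Z_0 + jZ_L·tanβl) = 178 − j33.2 Ω
Γ_s = (Z_in − Z_s)/(Z_in + Z_s) = (128 − j33.2)/(228 − j33.2), |Γ_s| = 0.573
VSWR = (1 + |Γ_s|)/(1 − |Γ_s|)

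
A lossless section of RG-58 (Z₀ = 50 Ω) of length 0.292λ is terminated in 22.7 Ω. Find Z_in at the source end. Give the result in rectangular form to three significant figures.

βl = 2π × 0.292 = 105°
tan(βl) = tan(105°) = -3.7
Z_in = Z_0·(Z_L + jZ_0·tanβl)/(Z_0 + jZ_L·tanβl)
     = 50·(22.7 − j185)/(50 − j84)

Z_in ≈ 87.3 − j38.4 Ω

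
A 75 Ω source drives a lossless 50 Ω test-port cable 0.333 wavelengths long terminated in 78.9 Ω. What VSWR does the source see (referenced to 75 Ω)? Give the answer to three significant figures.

VSWR ≈ 2.12

βl = 2π × 0.333 = 120°
tan(βl) = -1.74
Z_in = Z_0·(Z_L + jZ_0·tanβl)/(Z_0 + jZ_L·tanβl) = 37.2 + j15.2 Ω
Γ_s = (Z_in − Z_s)/(Z_in + Z_s) = (-37.8 + j15.2)/(112 + j15.2), |Γ_s| = 0.36
VSWR = (1 + |Γ_s|)/(1 − |Γ_s|)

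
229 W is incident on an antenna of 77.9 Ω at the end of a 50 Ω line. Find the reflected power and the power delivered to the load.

Γ = (77.9 − 50)/(77.9 + 50) = 0.218
|Γ|² = 0.0476
P_refl = |Γ|²·P_inc = 10.9 W, P_del = (1 − |Γ|²)·P_inc = 218 W

P_reflected ≈ 10.9 W; P_delivered ≈ 218 W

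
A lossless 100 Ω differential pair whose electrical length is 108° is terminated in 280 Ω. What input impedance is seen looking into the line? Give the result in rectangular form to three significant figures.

tan(βl) = tan(108°) = -3.08
Z_in = Z_0·(Z_L + jZ_0·tanβl)/(Z_0 + jZ_L·tanβl)
     = 100·(280 − j308)/(100 − j862)

Z_in ≈ 39 + j28 Ω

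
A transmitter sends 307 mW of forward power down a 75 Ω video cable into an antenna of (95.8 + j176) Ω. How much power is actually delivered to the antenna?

P_delivered ≈ 147 mW

|Γ| = |(20.8 + j176)/(170.8 + j176)| = 0.723
|Γ|² = 0.522
P_refl = |Γ|²·P_inc = 160 mW, P_del = (1 − |Γ|²)·P_inc = 147 mW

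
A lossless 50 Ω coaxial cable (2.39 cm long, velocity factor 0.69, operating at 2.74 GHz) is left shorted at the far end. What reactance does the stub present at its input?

X_in ≈ -113 Ω (capacitive)

λ = v/f = 0.69·c / 2.74 GHz = 0.0755 m
βl = 2π·l/λ = 2π × 0.316 = 114°
tan(βl) = -2.26
For a shorted stub, Z_in = jZ_0·tan(βl)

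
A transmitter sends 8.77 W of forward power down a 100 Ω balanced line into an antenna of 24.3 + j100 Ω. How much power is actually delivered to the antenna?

|Γ| = |(-75.7 + j100)/(124.3 + j100)| = 0.786
|Γ|² = 0.618
P_refl = |Γ|²·P_inc = 5.42 W, P_del = (1 − |Γ|²)·P_inc = 3.35 W

P_delivered ≈ 3.35 W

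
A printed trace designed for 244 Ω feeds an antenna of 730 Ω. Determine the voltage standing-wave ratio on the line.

For a purely resistive load, VSWR = R_L/Z_0 or Z_0/R_L (whichever > 1) = 730/244

VSWR ≈ 2.99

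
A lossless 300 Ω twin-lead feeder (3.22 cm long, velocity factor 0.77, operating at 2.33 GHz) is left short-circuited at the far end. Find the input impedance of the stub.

Z_in ≈ −j591 Ω

λ = v/f = 0.77·c / 2.33 GHz = 0.0991 m
βl = 2π·l/λ = 2π × 0.325 = 117°
tan(βl) = -1.97
For a short-circuited stub, Z_in = jZ_0·tan(βl)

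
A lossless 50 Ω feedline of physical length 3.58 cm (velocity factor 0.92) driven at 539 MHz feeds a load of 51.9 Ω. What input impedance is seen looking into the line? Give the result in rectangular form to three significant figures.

Z_in ≈ 51.2 − j1.47 Ω

λ = v/f = 0.92·c / 539 MHz = 0.512 m
βl = 2π·l/λ = 2π × 0.0699 = 25.2°
tan(βl) = tan(25.2°) = 0.47
Z_in = Z_0·(Z_L + jZ_0·tanβl)/(Z_0 + jZ_L·tanβl)
     = 50·(51.9 + j23.5)/(50 + j24.4)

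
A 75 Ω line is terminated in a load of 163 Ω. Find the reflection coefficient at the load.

Γ = 0.37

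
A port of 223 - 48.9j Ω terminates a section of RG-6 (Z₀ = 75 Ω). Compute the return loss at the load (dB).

RL ≈ 5.74 dB

Γ = (148 − j48.9)/(298 − j48.9), |Γ| = 0.516
RL = −20·log₁₀|Γ| = −20·log₁₀(0.516)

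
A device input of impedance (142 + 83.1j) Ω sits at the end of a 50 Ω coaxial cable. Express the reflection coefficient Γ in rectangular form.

Γ = (Z_L − Z_0)/(Z_L + Z_0) = (92 + j83.1)/(192 + j83.1)

Γ ≈ 0.561 + j0.19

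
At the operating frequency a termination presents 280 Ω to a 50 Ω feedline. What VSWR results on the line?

Γ = (280 − 50)/(280 + 50) = 0.697
VSWR = (1 + 0.697)/(1 − 0.697)

VSWR ≈ 5.6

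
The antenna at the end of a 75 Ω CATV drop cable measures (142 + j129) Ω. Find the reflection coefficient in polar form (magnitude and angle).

Γ = (Z_L − Z_0)/(Z_L + Z_0) = (67 + j129)/(217 + j129)
|Γ| = 145/252 = 0.576

Γ ≈ 0.576 ∠ 31.8°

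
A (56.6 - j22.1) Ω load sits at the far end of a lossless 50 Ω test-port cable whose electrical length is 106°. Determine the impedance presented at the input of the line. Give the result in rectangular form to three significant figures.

Z_in ≈ 46.9 + j20.8 Ω

tan(βl) = tan(106°) = -3.49
Z_in = Z_0·(Z_L + jZ_0·tanβl)/(Z_0 + jZ_L·tanβl)
     = 50·(56.6 − j196)/(-27.1 − j197)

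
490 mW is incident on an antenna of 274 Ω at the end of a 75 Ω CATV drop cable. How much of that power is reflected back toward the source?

Γ = (274 − 75)/(274 + 75) = 0.57
|Γ|² = 0.325
P_refl = |Γ|²·P_inc = 159 mW, P_del = (1 − |Γ|²)·P_inc = 331 mW

P_reflected ≈ 159 mW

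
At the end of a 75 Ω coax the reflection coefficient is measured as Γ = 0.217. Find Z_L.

Z_L ≈ 117 Ω

Z_L = Z_0·(1 + Γ)/(1 − Γ) = 75·(1.22)/(0.783)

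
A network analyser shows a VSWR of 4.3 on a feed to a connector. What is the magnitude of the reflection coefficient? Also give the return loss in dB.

|Γ| = (S − 1)/(S + 1) = (4.3 − 1)/(4.3 + 1) = 3.3/5.3
RL = −20·log₁₀|Γ| = −20·log₁₀(0.623)

|Γ| ≈ 0.623; return loss ≈ 4.12 dB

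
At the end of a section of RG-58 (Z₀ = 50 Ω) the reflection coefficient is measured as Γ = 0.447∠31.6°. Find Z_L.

Z_L = Z_0·(1 + Γ)/(1 − Γ) = 50·(1.38 + j0.234)/(0.619 − j0.234)

Z_L ≈ 91.3 + j53.4 Ω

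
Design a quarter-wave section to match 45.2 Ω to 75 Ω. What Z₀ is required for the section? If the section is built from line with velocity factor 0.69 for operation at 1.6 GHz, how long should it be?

Z_qwt ≈ 58.2 Ω; length ≈ 3.23 cm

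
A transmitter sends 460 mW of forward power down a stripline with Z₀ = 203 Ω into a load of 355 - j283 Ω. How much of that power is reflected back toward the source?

P_reflected ≈ 121 mW

|Γ| = |(152 − j283)/(558 − j283)| = 0.513
|Γ|² = 0.264
P_refl = |Γ|²·P_inc = 121 mW, P_del = (1 − |Γ|²)·P_inc = 339 mW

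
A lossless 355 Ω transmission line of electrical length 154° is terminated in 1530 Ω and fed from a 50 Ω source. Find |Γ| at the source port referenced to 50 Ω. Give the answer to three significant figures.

|Γ| ≈ 0.923

tan(βl) = -0.488
Z_in = Z_0·(Z_L + jZ_0·tanβl)/(Z_0 + jZ_L·tanβl) = 350 + j562 Ω
Γ_s = (Z_in − Z_s)/(Z_in + Z_s) = (300 + j562)/(400 + j562), |Γ_s| = 0.923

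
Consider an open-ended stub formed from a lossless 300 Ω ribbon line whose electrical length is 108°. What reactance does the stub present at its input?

X_in ≈ 97.5 Ω (inductive)

tan(βl) = -3.08
For an open-ended stub, Z_in = −jZ_0·cot(βl) = −jZ_0/tan(βl)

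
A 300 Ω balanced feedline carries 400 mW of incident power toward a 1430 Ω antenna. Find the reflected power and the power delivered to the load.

Γ = (1430 − 300)/(1430 + 300) = 0.653
|Γ|² = 0.427
P_refl = |Γ|²·P_inc = 171 mW, P_del = (1 − |Γ|²)·P_inc = 229 mW

P_reflected ≈ 171 mW; P_delivered ≈ 229 mW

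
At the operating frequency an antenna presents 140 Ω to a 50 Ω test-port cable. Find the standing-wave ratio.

For a purely resistive load, VSWR = R_L/Z_0 or Z_0/R_L (whichever > 1) = 140/50

VSWR ≈ 2.8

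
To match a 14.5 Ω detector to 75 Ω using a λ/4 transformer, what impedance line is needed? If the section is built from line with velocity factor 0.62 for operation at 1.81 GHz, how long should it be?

Z_qwt ≈ 33 Ω; length ≈ 2.57 cm

Z_qwt = √(Z_0·R_L) = √(75 × 14.5) = √1088
λ = 0.62·c/f = 0.103 m, so l = λ/4 = 0.0257 m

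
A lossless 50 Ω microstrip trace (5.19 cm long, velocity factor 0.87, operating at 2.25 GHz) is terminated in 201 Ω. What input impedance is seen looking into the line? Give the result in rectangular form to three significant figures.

Z_in ≈ 77.4 + j89.6 Ω

λ = v/f = 0.87·c / 2.25 GHz = 0.116 m
βl = 2π·l/λ = 2π × 0.447 = 161°
tan(βl) = tan(161°) = -0.343
Z_in = Z_0·(Z_L + jZ_0·tanβl)/(Z_0 + jZ_L·tanβl)
     = 50·(201 − j17.1)/(50 − j68.9)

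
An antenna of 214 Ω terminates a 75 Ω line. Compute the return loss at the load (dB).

Γ = (214 − 75)/(214 + 75) = 0.481
RL = −20·log₁₀|Γ| = −20·log₁₀(0.481)

RL ≈ 6.36 dB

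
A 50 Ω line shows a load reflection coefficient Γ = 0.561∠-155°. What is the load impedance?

Z_L ≈ 14.7 − j10.2 Ω

Z_L = Z_0·(1 + Γ)/(1 − Γ) = 50·(0.492 − j0.237)/(1.51 + j0.237)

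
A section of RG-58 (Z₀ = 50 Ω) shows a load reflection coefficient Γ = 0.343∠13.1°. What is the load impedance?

Z_L ≈ 98.1 + j17.3 Ω

Z_L = Z_0·(1 + Γ)/(1 − Γ) = 50·(1.33 + j0.0777)/(0.666 − j0.0777)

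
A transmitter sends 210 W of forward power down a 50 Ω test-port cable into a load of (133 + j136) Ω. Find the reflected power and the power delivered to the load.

|Γ| = |(83 + j136)/(183 + j136)| = 0.699
|Γ|² = 0.488
P_refl = |Γ|²·P_inc = 103 W, P_del = (1 − |Γ|²)·P_inc = 107 W

P_reflected ≈ 103 W; P_delivered ≈ 107 W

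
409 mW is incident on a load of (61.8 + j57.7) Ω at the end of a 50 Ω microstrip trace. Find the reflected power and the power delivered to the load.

P_reflected ≈ 89.6 mW; P_delivered ≈ 319 mW

|Γ| = |(11.8 + j57.7)/(111.8 + j57.7)| = 0.468
|Γ|² = 0.219
P_refl = |Γ|²·P_inc = 89.6 mW, P_del = (1 − |Γ|²)·P_inc = 319 mW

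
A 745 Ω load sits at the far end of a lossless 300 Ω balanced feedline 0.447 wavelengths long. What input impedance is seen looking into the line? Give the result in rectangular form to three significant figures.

Z_in ≈ 480 + j309 Ω

βl = 2π × 0.447 = 161°
tan(βl) = tan(161°) = -0.346
Z_in = Z_0·(Z_L + jZ_0·tanβl)/(Z_0 + jZ_L·tanβl)
     = 300·(745 − j104)/(300 − j258)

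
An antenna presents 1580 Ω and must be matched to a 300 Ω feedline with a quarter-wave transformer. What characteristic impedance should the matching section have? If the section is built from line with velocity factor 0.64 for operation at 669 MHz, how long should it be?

Z_qwt = √(Z_0·R_L) = √(300 × 1580) = √474000
λ = 0.64·c/f = 0.287 m, so l = λ/4 = 0.0717 m

Z_qwt ≈ 688 Ω; length ≈ 7.17 cm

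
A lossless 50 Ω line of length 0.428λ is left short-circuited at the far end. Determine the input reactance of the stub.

βl = 2π × 0.428 = 154°
tan(βl) = -0.486
For a short-circuited stub, Z_in = jZ_0·tan(βl)

X_in ≈ -24.3 Ω (capacitive)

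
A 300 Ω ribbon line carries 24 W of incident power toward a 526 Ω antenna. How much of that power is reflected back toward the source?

Γ = (526 − 300)/(526 + 300) = 0.274
|Γ|² = 0.0749
P_refl = |Γ|²·P_inc = 1.8 W, P_del = (1 − |Γ|²)·P_inc = 22.2 W

P_reflected ≈ 1.8 W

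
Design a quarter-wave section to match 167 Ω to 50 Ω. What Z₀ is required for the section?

Z_qwt ≈ 91.4 Ω

Z_qwt = √(Z_0·R_L) = √(50 × 167) = √8350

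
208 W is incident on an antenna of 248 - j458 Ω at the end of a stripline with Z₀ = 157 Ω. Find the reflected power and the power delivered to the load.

P_reflected ≈ 121 W; P_delivered ≈ 86.7 W

|Γ| = |(91 − j458)/(405 − j458)| = 0.764
|Γ|² = 0.583
P_refl = |Γ|²·P_inc = 121 W, P_del = (1 − |Γ|²)·P_inc = 86.7 W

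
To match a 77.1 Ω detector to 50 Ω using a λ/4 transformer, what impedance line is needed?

Z_qwt ≈ 62.1 Ω

Z_qwt = √(Z_0·R_L) = √(50 × 77.1) = √3855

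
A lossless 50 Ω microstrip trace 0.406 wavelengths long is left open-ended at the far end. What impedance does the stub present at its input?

Z_in ≈ +j74.6 Ω

βl = 2π × 0.406 = 146°
tan(βl) = -0.67
For an open-ended stub, Z_in = −jZ_0·cot(βl) = −jZ_0/tan(βl)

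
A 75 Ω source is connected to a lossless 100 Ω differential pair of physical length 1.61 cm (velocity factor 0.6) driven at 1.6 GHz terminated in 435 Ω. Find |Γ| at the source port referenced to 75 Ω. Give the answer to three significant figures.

|Γ| ≈ 0.62

λ = v/f = 0.6·c / 1.6 GHz = 0.113 m
βl = 2π·l/λ = 2π × 0.143 = 51.5°
tan(βl) = 1.26
Z_in = Z_0·(Z_L + jZ_0·tanβl)/(Z_0 + jZ_L·tanβl) = 36.3 − j72.9 Ω
Γ_s = (Z_in − Z_s)/(Z_in + Z_s) = (-38.7 − j72.9)/(111 − j72.9), |Γ_s| = 0.62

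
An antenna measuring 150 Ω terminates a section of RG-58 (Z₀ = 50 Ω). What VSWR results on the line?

VSWR ≈ 3

Γ = (150 − 50)/(150 + 50) = 0.5
VSWR = (1 + 0.5)/(1 − 0.5)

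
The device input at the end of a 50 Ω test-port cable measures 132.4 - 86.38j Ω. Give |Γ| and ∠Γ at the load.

Γ = (Z_L − Z_0)/(Z_L + Z_0) = (82.4 − j86.38)/(182.4 − j86.38)
|Γ| = 119/202 = 0.592

Γ ≈ 0.592 ∠ -21°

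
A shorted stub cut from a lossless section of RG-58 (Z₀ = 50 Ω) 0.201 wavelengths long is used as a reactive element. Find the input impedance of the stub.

βl = 2π × 0.201 = 72.4°
tan(βl) = 3.14
For a shorted stub, Z_in = jZ_0·tan(βl)

Z_in ≈ +j157 Ω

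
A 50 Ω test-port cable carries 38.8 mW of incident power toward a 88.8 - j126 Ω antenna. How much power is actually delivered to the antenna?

P_delivered ≈ 19.6 mW

|Γ| = |(38.8 − j126)/(138.8 − j126)| = 0.703
|Γ|² = 0.495
P_refl = |Γ|²·P_inc = 19.2 mW, P_del = (1 − |Γ|²)·P_inc = 19.6 mW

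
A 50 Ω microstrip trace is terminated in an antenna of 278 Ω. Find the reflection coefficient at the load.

Γ = (Z_L − Z_0)/(Z_L + Z_0) = (278 − 50)/(278 + 50) = 228/328

Γ = 0.695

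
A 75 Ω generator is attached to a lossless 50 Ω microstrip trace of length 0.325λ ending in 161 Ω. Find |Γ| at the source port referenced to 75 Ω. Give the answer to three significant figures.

|Γ| ≈ 0.623

βl = 2π × 0.325 = 117°
tan(βl) = -1.96
Z_in = Z_0·(Z_L + jZ_0·tanβl)/(Z_0 + jZ_L·tanβl) = 19.1 + j22.5 Ω
Γ_s = (Z_in − Z_s)/(Z_in + Z_s) = (-55.9 + j22.5)/(94.1 + j22.5), |Γ_s| = 0.623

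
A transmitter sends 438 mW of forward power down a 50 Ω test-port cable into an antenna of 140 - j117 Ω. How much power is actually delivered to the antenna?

P_delivered ≈ 246 mW

|Γ| = |(90 − j117)/(190 − j117)| = 0.662
|Γ|² = 0.438
P_refl = |Γ|²·P_inc = 192 mW, P_del = (1 − |Γ|²)·P_inc = 246 mW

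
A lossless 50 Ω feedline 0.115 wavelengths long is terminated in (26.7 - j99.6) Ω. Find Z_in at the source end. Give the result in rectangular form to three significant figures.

βl = 2π × 0.115 = 41.4°
tan(βl) = tan(41.4°) = 0.882
Z_in = Z_0·(Z_L + jZ_0·tanβl)/(Z_0 + jZ_L·tanβl)
     = 50·(26.7 − j55.5)/(138 + j23.5)

Z_in ≈ 6.07 − j21.2 Ω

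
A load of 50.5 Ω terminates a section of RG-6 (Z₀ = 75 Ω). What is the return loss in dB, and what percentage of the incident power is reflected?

Γ = (50.5 − 75)/(50.5 + 75) = -0.195
RL = −20·log₁₀(0.195) = 14.2 dB
P_refl/P_inc = |Γ|² = 0.0381

RL ≈ 14.2 dB; 3.81% of incident power reflected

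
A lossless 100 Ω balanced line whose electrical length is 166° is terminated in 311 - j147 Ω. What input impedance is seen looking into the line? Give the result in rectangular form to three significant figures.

Z_in ≈ 329 + j132 Ω

tan(βl) = tan(166°) = -0.249
Z_in = Z_0·(Z_L + jZ_0·tanβl)/(Z_0 + jZ_L·tanβl)
     = 100·(311 − j172)/(63.3 − j77.5)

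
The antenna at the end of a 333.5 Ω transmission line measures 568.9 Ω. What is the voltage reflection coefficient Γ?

Γ = 0.261

Γ = (Z_L − Z_0)/(Z_L + Z_0) = (568.9 − 333.5)/(568.9 + 333.5) = 235.4/902.4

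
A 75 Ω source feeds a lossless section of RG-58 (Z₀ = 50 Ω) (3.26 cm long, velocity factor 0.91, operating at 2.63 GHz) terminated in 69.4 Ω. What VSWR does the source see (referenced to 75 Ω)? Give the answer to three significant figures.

λ = v/f = 0.91·c / 2.63 GHz = 0.104 m
βl = 2π·l/λ = 2π × 0.314 = 113°
tan(βl) = -2.35
Z_in = Z_0·(Z_L + jZ_0·tanβl)/(Z_0 + jZ_L·tanβl) = 38.9 + j9.36 Ω
Γ_s = (Z_in − Z_s)/(Z_in + Z_s) = (-36.1 + j9.36)/(114 + j9.36), |Γ_s| = 0.326
VSWR = (1 + |Γ_s|)/(1 − |Γ_s|)

VSWR ≈ 1.97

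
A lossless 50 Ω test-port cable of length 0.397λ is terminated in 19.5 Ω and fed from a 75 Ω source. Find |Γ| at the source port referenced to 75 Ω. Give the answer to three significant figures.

βl = 2π × 0.397 = 143°
tan(βl) = -0.756
Z_in = Z_0·(Z_L + jZ_0·tanβl)/(Z_0 + jZ_L·tanβl) = 28.2 − j29.5 Ω
Γ_s = (Z_in − Z_s)/(Z_in + Z_s) = (-46.8 − j29.5)/(103 − j29.5), |Γ_s| = 0.515

|Γ| ≈ 0.515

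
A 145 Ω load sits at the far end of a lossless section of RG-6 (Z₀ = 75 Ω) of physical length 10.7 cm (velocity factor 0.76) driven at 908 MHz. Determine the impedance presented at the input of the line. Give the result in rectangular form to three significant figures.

Z_in ≈ 93.6 + j53.1 Ω

λ = v/f = 0.76·c / 908 MHz = 0.251 m
βl = 2π·l/λ = 2π × 0.426 = 153°
tan(βl) = tan(153°) = -0.501
Z_in = Z_0·(Z_L + jZ_0·tanβl)/(Z_0 + jZ_L·tanβl)
     = 75·(145 − j37.6)/(75 − j72.6)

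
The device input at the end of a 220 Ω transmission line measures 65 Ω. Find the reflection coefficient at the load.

Γ = (Z_L − Z_0)/(Z_L + Z_0) = (65 − 220)/(65 + 220) = -155/285

Γ = -0.544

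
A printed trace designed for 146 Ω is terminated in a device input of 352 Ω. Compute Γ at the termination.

Γ = (Z_L − Z_0)/(Z_L + Z_0) = (352 − 146)/(352 + 146) = 206/498

Γ = 0.414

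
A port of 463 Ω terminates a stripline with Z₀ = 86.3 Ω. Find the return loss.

RL ≈ 3.28 dB

Γ = (463 − 86.3)/(463 + 86.3) = 0.686
RL = −20·log₁₀|Γ| = −20·log₁₀(0.686)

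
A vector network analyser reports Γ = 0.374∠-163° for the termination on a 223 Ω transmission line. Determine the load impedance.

Z_L ≈ 103 − j26.3 Ω

Z_L = Z_0·(1 + Γ)/(1 − Γ) = 223·(0.642 − j0.109)/(1.36 + j0.109)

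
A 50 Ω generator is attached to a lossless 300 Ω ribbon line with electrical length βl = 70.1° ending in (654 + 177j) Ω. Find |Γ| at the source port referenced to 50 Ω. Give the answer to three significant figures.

|Γ| ≈ 0.679

tan(βl) = 2.76
Z_in = Z_0·(Z_L + jZ_0·tanβl)/(Z_0 + jZ_L·tanβl) = 154 − j125 Ω
Γ_s = (Z_in − Z_s)/(Z_in + Z_s) = (104 − j125)/(204 − j125), |Γ_s| = 0.679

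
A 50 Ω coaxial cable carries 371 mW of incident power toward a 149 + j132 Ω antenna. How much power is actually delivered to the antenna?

P_delivered ≈ 194 mW

|Γ| = |(99 + j132)/(199 + j132)| = 0.691
|Γ|² = 0.477
P_refl = |Γ|²·P_inc = 177 mW, P_del = (1 − |Γ|²)·P_inc = 194 mW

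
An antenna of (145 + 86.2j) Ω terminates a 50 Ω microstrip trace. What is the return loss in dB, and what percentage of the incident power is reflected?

Γ = (95 + j86.2)/(195 + j86.2), |Γ| = 0.602
RL = −20·log₁₀(0.602) = 4.41 dB
P_refl/P_inc = |Γ|² = 0.362

RL ≈ 4.41 dB; 36.2% of incident power reflected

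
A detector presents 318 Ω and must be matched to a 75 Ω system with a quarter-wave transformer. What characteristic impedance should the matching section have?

Z_qwt ≈ 154 Ω

Z_qwt = √(Z_0·R_L) = √(75 × 318) = √23850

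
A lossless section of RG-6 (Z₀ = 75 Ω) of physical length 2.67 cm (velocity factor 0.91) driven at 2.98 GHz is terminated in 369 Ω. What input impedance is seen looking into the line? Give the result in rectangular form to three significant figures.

λ = v/f = 0.91·c / 2.98 GHz = 0.0916 m
βl = 2π·l/λ = 2π × 0.291 = 105°
tan(βl) = tan(105°) = -3.75
Z_in = Z_0·(Z_L + jZ_0·tanβl)/(Z_0 + jZ_L·tanβl)
     = 75·(369 − j281)/(75 − j1380)

Z_in ≈ 16.3 + j19.1 Ω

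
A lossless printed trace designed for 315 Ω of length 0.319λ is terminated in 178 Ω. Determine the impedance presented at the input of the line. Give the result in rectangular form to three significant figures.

Z_in ≈ 405 − j186 Ω

βl = 2π × 0.319 = 115°
tan(βl) = tan(115°) = -2.16
Z_in = Z_0·(Z_L + jZ_0·tanβl)/(Z_0 + jZ_L·tanβl)
     = 315·(178 − j680)/(315 − j385)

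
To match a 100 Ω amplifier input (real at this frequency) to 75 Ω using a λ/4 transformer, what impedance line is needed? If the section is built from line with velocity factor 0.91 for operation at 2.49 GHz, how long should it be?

Z_qwt ≈ 86.6 Ω; length ≈ 2.74 cm

Z_qwt = √(Z_0·R_L) = √(75 × 100) = √7500
λ = 0.91·c/f = 0.11 m, so l = λ/4 = 0.0274 m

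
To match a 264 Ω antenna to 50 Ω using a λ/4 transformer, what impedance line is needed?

Z_qwt ≈ 115 Ω

Z_qwt = √(Z_0·R_L) = √(50 × 264) = √13200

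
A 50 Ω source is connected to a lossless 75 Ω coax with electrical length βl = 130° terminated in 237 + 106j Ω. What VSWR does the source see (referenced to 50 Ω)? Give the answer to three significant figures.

tan(βl) = -1.19
Z_in = Z_0·(Z_L + jZ_0·tanβl)/(Z_0 + jZ_L·tanβl) = 26.8 + j43.8 Ω
Γ_s = (Z_in − Z_s)/(Z_in + Z_s) = (-23.2 + j43.8)/(76.8 + j43.8), |Γ_s| = 0.561
VSWR = (1 + |Γ_s|)/(1 − |Γ_s|)

VSWR ≈ 3.55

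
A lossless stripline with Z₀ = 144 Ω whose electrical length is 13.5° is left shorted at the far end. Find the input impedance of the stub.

Z_in ≈ +j34.6 Ω

tan(βl) = 0.24
For a shorted stub, Z_in = jZ_0·tan(βl)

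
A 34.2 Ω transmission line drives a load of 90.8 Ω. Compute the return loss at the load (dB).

Γ = (90.8 − 34.2)/(90.8 + 34.2) = 0.453
RL = −20·log₁₀|Γ| = −20·log₁₀(0.453)

RL ≈ 6.88 dB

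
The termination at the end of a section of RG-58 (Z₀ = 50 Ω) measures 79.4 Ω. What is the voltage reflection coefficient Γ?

Γ = 0.227

Γ = (Z_L − Z_0)/(Z_L + Z_0) = (79.4 − 50)/(79.4 + 50) = 29.4/129.4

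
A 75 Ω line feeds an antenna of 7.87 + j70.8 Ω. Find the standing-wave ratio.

Γ = (Z_L − Z_0)/(Z_L + Z_0) = (-67.13 + j70.8)/(82.87 + j70.8)
|Γ| = 97.6/109 = 0.895
VSWR = (1 + |Γ|)/(1 − |Γ|) = 1.9/0.105

VSWR ≈ 18.1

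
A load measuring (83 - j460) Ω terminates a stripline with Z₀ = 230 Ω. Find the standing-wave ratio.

VSWR ≈ 14.1

Γ = (Z_L − Z_0)/(Z_L + Z_0) = (-147 − j460)/(313 − j460)
|Γ| = 483/556 = 0.868
VSWR = (1 + |Γ|)/(1 − |Γ|) = 1.87/0.132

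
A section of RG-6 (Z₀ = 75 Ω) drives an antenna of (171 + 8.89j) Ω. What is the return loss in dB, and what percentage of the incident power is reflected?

RL ≈ 8.14 dB; 15.3% of incident power reflected

Γ = (96 + j8.89)/(246 + j8.89), |Γ| = 0.392
RL = −20·log₁₀(0.392) = 8.14 dB
P_refl/P_inc = |Γ|² = 0.153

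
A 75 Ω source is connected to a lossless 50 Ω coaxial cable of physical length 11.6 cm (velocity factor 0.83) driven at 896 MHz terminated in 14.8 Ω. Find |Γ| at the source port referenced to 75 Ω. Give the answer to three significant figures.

|Γ| ≈ 0.63

λ = v/f = 0.83·c / 896 MHz = 0.278 m
βl = 2π·l/λ = 2π × 0.417 = 150°
tan(βl) = -0.571
Z_in = Z_0·(Z_L + jZ_0·tanβl)/(Z_0 + jZ_L·tanβl) = 19.1 − j25.3 Ω
Γ_s = (Z_in − Z_s)/(Z_in + Z_s) = (-55.9 − j25.3)/(94.1 − j25.3), |Γ_s| = 0.63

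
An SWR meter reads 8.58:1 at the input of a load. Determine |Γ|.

|Γ| ≈ 0.791

|Γ| = (S − 1)/(S + 1) = (8.58 − 1)/(8.58 + 1) = 7.58/9.58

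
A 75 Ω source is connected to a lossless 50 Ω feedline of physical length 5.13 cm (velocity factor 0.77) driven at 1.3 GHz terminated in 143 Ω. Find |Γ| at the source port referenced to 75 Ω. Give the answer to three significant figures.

λ = v/f = 0.77·c / 1.3 GHz = 0.178 m
βl = 2π·l/λ = 2π × 0.289 = 104°
tan(βl) = -4.03
Z_in = Z_0·(Z_L + jZ_0·tanβl)/(Z_0 + jZ_L·tanβl) = 18.4 + j10.8 Ω
Γ_s = (Z_in − Z_s)/(Z_in + Z_s) = (-56.6 + j10.8)/(93.4 + j10.8), |Γ_s| = 0.613

|Γ| ≈ 0.613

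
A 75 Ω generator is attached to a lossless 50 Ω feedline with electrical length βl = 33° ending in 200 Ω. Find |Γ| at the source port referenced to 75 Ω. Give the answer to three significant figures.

|Γ| ≈ 0.574

tan(βl) = 0.649
Z_in = Z_0·(Z_L + jZ_0·tanβl)/(Z_0 + jZ_L·tanβl) = 36.7 − j62.9 Ω
Γ_s = (Z_in − Z_s)/(Z_in + Z_s) = (-38.3 − j62.9)/(112 − j62.9), |Γ_s| = 0.574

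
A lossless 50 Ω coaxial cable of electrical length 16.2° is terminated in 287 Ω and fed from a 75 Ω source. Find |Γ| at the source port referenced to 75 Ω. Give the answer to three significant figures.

tan(βl) = 0.291
Z_in = Z_0·(Z_L + jZ_0·tanβl)/(Z_0 + jZ_L·tanβl) = 82.3 − j123 Ω
Γ_s = (Z_in − Z_s)/(Z_in + Z_s) = (7.31 − j123)/(157 − j123), |Γ_s| = 0.616

|Γ| ≈ 0.616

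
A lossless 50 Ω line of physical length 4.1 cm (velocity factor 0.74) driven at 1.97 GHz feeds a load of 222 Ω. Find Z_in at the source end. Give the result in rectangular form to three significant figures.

Z_in ≈ 19 + j39.7 Ω

λ = v/f = 0.74·c / 1.97 GHz = 0.113 m
βl = 2π·l/λ = 2π × 0.364 = 131°
tan(βl) = tan(131°) = -1.15
Z_in = Z_0·(Z_L + jZ_0·tanβl)/(Z_0 + jZ_L·tanβl)
     = 50·(222 − j57.6)/(50 − j256)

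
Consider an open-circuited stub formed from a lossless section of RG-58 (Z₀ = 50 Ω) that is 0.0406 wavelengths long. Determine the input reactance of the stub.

X_in ≈ -192 Ω (capacitive)

βl = 2π × 0.0406 = 14.6°
tan(βl) = 0.261
For an open-circuited stub, Z_in = −jZ_0·cot(βl) = −jZ_0/tan(βl)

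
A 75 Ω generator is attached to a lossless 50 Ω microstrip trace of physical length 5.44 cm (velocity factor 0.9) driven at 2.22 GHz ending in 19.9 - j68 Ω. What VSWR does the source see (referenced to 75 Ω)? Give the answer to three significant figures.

λ = v/f = 0.9·c / 2.22 GHz = 0.122 m
βl = 2π·l/λ = 2π × 0.447 = 161°
tan(βl) = -0.344
Z_in = Z_0·(Z_L + jZ_0·tanβl)/(Z_0 + jZ_L·tanβl) = 73.7 − j141 Ω
Γ_s = (Z_in − Z_s)/(Z_in + Z_s) = (-1.35 − j141)/(149 − j141), |Γ_s| = 0.688
VSWR = (1 + |Γ_s|)/(1 − |Γ_s|)

VSWR ≈ 5.42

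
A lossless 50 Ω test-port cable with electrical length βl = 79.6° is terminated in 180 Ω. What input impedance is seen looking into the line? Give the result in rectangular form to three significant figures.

tan(βl) = tan(79.6°) = 5.45
Z_in = Z_0·(Z_L + jZ_0·tanβl)/(Z_0 + jZ_L·tanβl)
     = 50·(180 + j272)/(50 + j981)

Z_in ≈ 14.3 − j8.45 Ω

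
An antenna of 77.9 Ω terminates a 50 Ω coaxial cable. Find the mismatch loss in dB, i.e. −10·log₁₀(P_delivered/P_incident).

Γ = (77.9 − 50)/(77.9 + 50) = 0.218
|Γ|² = 0.0476, so P_del/P_inc = 1 − |Γ|² = 0.952
ML = −10·log₁₀(1 − |Γ|²)

mismatch loss ≈ 0.212 dB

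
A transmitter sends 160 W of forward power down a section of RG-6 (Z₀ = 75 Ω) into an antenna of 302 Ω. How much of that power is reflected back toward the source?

P_reflected ≈ 58 W

Γ = (302 − 75)/(302 + 75) = 0.602
|Γ|² = 0.363
P_refl = |Γ|²·P_inc = 58 W, P_del = (1 − |Γ|²)·P_inc = 102 W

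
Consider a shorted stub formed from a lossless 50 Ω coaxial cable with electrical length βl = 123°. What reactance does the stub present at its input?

X_in ≈ -77 Ω (capacitive)

tan(βl) = -1.54
For a shorted stub, Z_in = jZ_0·tan(βl)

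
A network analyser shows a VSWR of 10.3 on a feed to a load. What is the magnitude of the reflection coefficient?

|Γ| ≈ 0.823

|Γ| = (S − 1)/(S + 1) = (10.3 − 1)/(10.3 + 1) = 9.3/11.3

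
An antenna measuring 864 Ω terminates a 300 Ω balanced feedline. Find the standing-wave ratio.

VSWR ≈ 2.88

Γ = (864 − 300)/(864 + 300) = 0.485
VSWR = (1 + 0.485)/(1 − 0.485)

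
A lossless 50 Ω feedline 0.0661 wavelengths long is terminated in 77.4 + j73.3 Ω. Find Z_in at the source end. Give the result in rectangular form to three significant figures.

βl = 2π × 0.0661 = 23.8°
tan(βl) = tan(23.8°) = 0.441
Z_in = Z_0·(Z_L + jZ_0·tanβl)/(Z_0 + jZ_L·tanβl)
     = 50·(77.4 + j95.3)/(17.7 + j34.1)

Z_in ≈ 156 − j32.4 Ω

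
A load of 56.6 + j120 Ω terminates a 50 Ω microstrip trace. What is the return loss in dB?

Γ = (6.6 + j120)/(106.6 + j120), |Γ| = 0.749
RL = −20·log₁₀|Γ| = −20·log₁₀(0.749)

RL ≈ 2.51 dB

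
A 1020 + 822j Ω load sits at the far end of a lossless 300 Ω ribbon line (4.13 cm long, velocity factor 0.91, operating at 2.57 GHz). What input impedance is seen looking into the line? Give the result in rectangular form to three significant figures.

λ = v/f = 0.91·c / 2.57 GHz = 0.106 m
βl = 2π·l/λ = 2π × 0.389 = 140°
tan(βl) = tan(140°) = -0.84
Z_in = Z_0·(Z_L + jZ_0·tanβl)/(Z_0 + jZ_L·tanβl)
     = 300·(1020 + j570)/(991 − j857)

Z_in ≈ 91.3 + j252 Ω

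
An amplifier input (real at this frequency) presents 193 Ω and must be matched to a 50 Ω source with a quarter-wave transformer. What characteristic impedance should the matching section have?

Z_qwt = √(Z_0·R_L) = √(50 × 193) = √9650

Z_qwt ≈ 98.2 Ω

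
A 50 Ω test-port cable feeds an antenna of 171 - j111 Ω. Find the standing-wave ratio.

VSWR ≈ 4.95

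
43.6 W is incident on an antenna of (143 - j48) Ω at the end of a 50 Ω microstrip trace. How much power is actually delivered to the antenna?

P_delivered ≈ 31.5 W

|Γ| = |(93 − j48)/(193 − j48)| = 0.526
|Γ|² = 0.277
P_refl = |Γ|²·P_inc = 12.1 W, P_del = (1 − |Γ|²)·P_inc = 31.5 W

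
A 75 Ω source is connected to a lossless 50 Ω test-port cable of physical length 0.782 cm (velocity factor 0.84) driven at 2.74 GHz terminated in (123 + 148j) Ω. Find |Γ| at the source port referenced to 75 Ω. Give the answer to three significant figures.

|Γ| ≈ 0.652

λ = v/f = 0.84·c / 2.74 GHz = 0.092 m
βl = 2π·l/λ = 2π × 0.085 = 30.6°
tan(βl) = 0.592
Z_in = Z_0·(Z_L + jZ_0·tanβl)/(Z_0 + jZ_L·tanβl) = 61.9 − j116 Ω
Γ_s = (Z_in − Z_s)/(Z_in + Z_s) = (-13.1 − j116)/(137 − j116), |Γ_s| = 0.652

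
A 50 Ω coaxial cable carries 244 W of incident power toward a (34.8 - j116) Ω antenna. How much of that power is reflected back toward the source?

|Γ| = |(-15.2 − j116)/(84.8 − j116)| = 0.814
|Γ|² = 0.663
P_refl = |Γ|²·P_inc = 162 W, P_del = (1 − |Γ|²)·P_inc = 82.3 W

P_reflected ≈ 162 W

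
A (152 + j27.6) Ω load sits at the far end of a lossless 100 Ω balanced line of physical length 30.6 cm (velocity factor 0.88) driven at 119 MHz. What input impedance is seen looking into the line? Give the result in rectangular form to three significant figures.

Z_in ≈ 99.1 − j47.5 Ω

λ = v/f = 0.88·c / 119 MHz = 2.22 m
βl = 2π·l/λ = 2π × 0.138 = 49.7°
tan(βl) = tan(49.7°) = 1.18
Z_in = Z_0·(Z_L + jZ_0·tanβl)/(Z_0 + jZ_L·tanβl)
     = 100·(152 + j145)/(67.5 + j179)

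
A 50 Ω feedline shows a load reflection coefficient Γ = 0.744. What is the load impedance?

Z_L = Z_0·(1 + Γ)/(1 − Γ) = 50·(1.74)/(0.256)

Z_L ≈ 341 Ω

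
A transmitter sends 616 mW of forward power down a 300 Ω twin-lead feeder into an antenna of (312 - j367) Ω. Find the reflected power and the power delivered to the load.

|Γ| = |(12 − j367)/(612 − j367)| = 0.515
|Γ|² = 0.265
P_refl = |Γ|²·P_inc = 163 mW, P_del = (1 − |Γ|²)·P_inc = 453 mW

P_reflected ≈ 163 mW; P_delivered ≈ 453 mW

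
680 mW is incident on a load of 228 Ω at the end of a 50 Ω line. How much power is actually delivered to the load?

P_delivered ≈ 401 mW

Γ = (228 − 50)/(228 + 50) = 0.64
|Γ|² = 0.41
P_refl = |Γ|²·P_inc = 279 mW, P_del = (1 − |Γ|²)·P_inc = 401 mW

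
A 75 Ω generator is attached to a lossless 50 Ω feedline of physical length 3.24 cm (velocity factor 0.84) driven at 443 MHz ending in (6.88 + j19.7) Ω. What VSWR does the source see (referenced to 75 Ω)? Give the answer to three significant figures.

VSWR ≈ 9.46

λ = v/f = 0.84·c / 443 MHz = 0.569 m
βl = 2π·l/λ = 2π × 0.057 = 20.5°
tan(βl) = 0.374
Z_in = Z_0·(Z_L + jZ_0·tanβl)/(Z_0 + jZ_L·tanβl) = 10.7 + j44.4 Ω
Γ_s = (Z_in − Z_s)/(Z_in + Z_s) = (-64.3 + j44.4)/(85.7 + j44.4), |Γ_s| = 0.809
VSWR = (1 + |Γ_s|)/(1 − |Γ_s|)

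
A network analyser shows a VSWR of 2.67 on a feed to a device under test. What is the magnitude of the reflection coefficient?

|Γ| ≈ 0.455

|Γ| = (S − 1)/(S + 1) = (2.67 − 1)/(2.67 + 1) = 1.67/3.67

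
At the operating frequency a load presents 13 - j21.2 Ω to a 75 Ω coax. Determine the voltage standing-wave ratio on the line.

VSWR ≈ 6.24

Γ = (Z_L − Z_0)/(Z_L + Z_0) = (-62 − j21.2)/(88 − j21.2)
|Γ| = 65.5/90.5 = 0.724
VSWR = (1 + |Γ|)/(1 − |Γ|) = 1.72/0.276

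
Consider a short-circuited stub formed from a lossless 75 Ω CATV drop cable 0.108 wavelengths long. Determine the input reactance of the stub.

X_in ≈ 60.5 Ω (inductive)

βl = 2π × 0.108 = 38.9°
tan(βl) = 0.806
For a short-circuited stub, Z_in = jZ_0·tan(βl)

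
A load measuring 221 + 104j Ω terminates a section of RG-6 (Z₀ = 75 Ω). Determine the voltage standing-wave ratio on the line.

VSWR ≈ 3.67

Γ = (Z_L − Z_0)/(Z_L + Z_0) = (146 + j104)/(296 + j104)
|Γ| = 179/314 = 0.571
VSWR = (1 + |Γ|)/(1 − |Γ|) = 1.57/0.429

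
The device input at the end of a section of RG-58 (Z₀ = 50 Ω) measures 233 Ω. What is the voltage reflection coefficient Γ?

Γ = 0.647

Γ = (Z_L − Z_0)/(Z_L + Z_0) = (233 − 50)/(233 + 50) = 183/283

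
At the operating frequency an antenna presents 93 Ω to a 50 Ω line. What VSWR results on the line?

VSWR ≈ 1.86

Γ = (93 − 50)/(93 + 50) = 0.301
VSWR = (1 + 0.301)/(1 − 0.301)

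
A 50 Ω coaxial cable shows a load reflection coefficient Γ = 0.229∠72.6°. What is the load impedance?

Z_L ≈ 51.8 + j23.9 Ω

Z_L = Z_0·(1 + Γ)/(1 − Γ) = 50·(1.07 + j0.219)/(0.932 − j0.219)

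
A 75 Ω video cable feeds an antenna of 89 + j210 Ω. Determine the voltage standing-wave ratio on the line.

Γ = (Z_L − Z_0)/(Z_L + Z_0) = (14 + j210)/(164 + j210)
|Γ| = 210/266 = 0.79
VSWR = (1 + |Γ|)/(1 − |Γ|) = 1.79/0.21

VSWR ≈ 8.52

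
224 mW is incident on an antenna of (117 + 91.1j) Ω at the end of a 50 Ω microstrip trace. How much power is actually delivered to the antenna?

P_delivered ≈ 145 mW

|Γ| = |(67 + j91.1)/(167 + j91.1)| = 0.594
|Γ|² = 0.353
P_refl = |Γ|²·P_inc = 79.2 mW, P_del = (1 − |Γ|²)·P_inc = 145 mW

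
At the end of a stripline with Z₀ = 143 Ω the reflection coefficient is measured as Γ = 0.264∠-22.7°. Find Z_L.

Z_L = Z_0·(1 + Γ)/(1 − Γ) = 143·(1.24 − j0.102)/(0.756 + j0.102)

Z_L ≈ 228 − j50 Ω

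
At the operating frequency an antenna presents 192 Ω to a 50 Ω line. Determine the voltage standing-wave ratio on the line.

VSWR ≈ 3.84

Γ = (192 − 50)/(192 + 50) = 0.587
VSWR = (1 + 0.587)/(1 − 0.587)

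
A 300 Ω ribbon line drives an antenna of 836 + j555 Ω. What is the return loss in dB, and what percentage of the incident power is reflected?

Γ = (536 + j555)/(1136 + j555), |Γ| = 0.61
RL = −20·log₁₀(0.61) = 4.29 dB
P_refl/P_inc = |Γ|² = 0.372

RL ≈ 4.29 dB; 37.2% of incident power reflected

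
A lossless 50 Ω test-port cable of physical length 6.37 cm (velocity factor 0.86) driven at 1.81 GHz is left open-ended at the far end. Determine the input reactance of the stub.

λ = v/f = 0.86·c / 1.81 GHz = 0.143 m
βl = 2π·l/λ = 2π × 0.447 = 161°
tan(βl) = -0.347
For an open-ended stub, Z_in = −jZ_0·cot(βl) = −jZ_0/tan(βl)

X_in ≈ 144 Ω (inductive)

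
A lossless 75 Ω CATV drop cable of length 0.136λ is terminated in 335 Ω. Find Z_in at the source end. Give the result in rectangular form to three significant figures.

βl = 2π × 0.136 = 49°
tan(βl) = tan(49°) = 1.15
Z_in = Z_0·(Z_L + jZ_0·tanβl)/(Z_0 + jZ_L·tanβl)
     = 75·(335 + j86.2)/(75 + j385)

Z_in ≈ 28.4 − j59.7 Ω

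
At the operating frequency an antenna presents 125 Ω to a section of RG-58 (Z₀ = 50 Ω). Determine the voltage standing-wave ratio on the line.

VSWR ≈ 2.5

For a purely resistive load, VSWR = R_L/Z_0 or Z_0/R_L (whichever > 1) = 125/50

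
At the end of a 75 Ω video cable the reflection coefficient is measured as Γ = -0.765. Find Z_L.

Z_L = Z_0·(1 + Γ)/(1 − Γ) = 75·(0.235)/(1.77)

Z_L ≈ 9.99 Ω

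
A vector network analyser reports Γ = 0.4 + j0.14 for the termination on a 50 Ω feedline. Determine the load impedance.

Z_L ≈ 108 + j36.9 Ω

Z_L = Z_0·(1 + Γ)/(1 − Γ) = 50·(1.4 + j0.14)/(0.6 − j0.14)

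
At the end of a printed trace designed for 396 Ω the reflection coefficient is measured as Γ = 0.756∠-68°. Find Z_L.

Z_L ≈ 169 − j552 Ω

Z_L = Z_0·(1 + Γ)/(1 − Γ) = 396·(1.28 − j0.701)/(0.717 + j0.701)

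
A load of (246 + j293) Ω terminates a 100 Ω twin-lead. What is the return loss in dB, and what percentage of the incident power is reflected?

Γ = (146 + j293)/(346 + j293), |Γ| = 0.722
RL = −20·log₁₀(0.722) = 2.83 dB
P_refl/P_inc = |Γ|² = 0.521

RL ≈ 2.83 dB; 52.1% of incident power reflected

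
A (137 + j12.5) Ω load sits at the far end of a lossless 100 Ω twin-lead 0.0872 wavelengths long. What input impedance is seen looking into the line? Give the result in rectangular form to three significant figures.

Z_in ≈ 121 − j30 Ω

βl = 2π × 0.0872 = 31.4°
tan(βl) = tan(31.4°) = 0.61
Z_in = Z_0·(Z_L + jZ_0·tanβl)/(Z_0 + jZ_L·tanβl)
     = 100·(137 + j73.5)/(92.4 + j83.6)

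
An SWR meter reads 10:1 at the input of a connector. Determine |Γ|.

|Γ| = (S − 1)/(S + 1) = (10 − 1)/(10 + 1) = 9/11

|Γ| ≈ 0.818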